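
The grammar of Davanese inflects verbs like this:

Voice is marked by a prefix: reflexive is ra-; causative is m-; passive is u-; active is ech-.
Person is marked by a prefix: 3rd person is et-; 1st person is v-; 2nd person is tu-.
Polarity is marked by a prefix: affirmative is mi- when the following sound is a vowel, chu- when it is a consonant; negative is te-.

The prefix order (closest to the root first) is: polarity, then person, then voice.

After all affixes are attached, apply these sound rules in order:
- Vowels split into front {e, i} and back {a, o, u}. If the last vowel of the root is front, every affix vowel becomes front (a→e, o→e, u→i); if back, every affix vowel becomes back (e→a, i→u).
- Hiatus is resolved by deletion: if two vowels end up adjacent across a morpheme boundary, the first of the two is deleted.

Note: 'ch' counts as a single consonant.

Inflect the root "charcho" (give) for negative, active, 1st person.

achvtacharcho

Attach polarity negative te- → techarcho.
Attach person 1st person v- → vtecharcho.
Attach voice active ech- → echvtecharcho.
Apply vowel harmony: echvtecharcho → achvtacharcho.
Vowel deletion: no change.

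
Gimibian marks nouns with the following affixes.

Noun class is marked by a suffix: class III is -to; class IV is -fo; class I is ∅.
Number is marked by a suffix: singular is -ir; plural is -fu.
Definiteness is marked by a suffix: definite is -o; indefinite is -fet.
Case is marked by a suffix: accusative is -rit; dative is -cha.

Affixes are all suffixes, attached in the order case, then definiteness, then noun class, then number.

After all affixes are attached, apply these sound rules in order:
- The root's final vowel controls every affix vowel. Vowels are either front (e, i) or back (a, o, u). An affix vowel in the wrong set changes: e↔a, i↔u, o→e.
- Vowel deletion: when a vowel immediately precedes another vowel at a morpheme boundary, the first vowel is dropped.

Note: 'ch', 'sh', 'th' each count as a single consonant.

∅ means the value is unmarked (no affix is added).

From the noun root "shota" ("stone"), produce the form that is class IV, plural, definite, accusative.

Attach case accusative -rit → shotarit.
Attach definiteness definite -o → shotarito.
Attach noun class class IV -fo → shotaritofo.
Attach number plural -fu → shotaritofofu.
Apply vowel harmony: shotaritofofu → shotarutofofu.
Vowel deletion: no change.

shotarutofofu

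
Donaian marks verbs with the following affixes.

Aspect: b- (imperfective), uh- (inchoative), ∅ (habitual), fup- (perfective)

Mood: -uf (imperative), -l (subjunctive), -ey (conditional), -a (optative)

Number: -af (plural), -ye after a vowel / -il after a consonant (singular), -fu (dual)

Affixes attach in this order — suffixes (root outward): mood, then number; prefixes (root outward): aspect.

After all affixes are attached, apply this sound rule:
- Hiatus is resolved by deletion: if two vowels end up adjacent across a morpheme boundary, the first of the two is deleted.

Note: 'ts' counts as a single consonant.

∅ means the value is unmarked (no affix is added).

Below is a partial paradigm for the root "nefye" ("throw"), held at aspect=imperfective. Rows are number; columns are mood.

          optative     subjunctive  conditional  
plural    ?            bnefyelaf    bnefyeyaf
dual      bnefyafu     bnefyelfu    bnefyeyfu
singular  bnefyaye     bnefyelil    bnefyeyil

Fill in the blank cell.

Attach mood optative -a → nefyea.
Attach aspect imperfective b- → bnefyea.
Attach number plural -af → bnefyeaaf.
Apply vowel deletion: bnefyeaaf → bnefyaf.

bnefyaf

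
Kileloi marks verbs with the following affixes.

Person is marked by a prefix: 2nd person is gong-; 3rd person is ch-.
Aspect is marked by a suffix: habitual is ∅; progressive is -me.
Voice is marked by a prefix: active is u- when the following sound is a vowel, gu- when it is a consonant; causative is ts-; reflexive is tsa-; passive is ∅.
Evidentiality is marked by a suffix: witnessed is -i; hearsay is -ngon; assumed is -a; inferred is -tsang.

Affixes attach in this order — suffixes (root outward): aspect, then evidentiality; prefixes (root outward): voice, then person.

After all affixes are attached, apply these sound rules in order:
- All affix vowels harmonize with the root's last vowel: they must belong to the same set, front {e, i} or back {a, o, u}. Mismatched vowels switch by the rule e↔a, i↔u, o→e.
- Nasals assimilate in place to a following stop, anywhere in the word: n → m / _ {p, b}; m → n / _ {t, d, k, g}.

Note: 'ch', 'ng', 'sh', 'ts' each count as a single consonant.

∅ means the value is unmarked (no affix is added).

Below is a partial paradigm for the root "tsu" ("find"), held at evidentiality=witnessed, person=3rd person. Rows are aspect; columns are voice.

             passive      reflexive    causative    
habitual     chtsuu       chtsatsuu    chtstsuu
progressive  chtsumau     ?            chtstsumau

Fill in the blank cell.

chtsatsumau

Attach voice reflexive tsa- → tsatsu.
Attach aspect progressive -me → tsatsume.
Attach evidentiality witnessed -i → tsatsumei.
Attach person 3rd person ch- → chtsatsumei.
Apply vowel harmony: chtsatsumei → chtsatsumau.
Nasal assimilation: no change.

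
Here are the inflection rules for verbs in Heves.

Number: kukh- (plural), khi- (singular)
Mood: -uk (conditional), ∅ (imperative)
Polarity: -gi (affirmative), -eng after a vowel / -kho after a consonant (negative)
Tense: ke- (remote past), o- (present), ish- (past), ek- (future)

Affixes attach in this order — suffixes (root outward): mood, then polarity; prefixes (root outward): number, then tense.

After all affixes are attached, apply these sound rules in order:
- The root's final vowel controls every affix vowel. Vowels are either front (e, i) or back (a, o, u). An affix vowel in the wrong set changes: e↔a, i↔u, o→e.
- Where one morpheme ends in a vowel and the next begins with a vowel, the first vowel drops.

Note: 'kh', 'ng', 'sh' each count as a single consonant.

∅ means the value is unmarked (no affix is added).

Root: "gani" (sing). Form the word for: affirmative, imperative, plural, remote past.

mood = imperative: zero marking, form stays gani.
Attach number plural kukh- → kukhgani.
Attach polarity affirmative -gi → kukhganigi.
Attach tense remote past ke- → kekukhganigi.
Apply vowel harmony: kekukhganigi → kekikhganigi.
Vowel deletion: no change.

kekikhganigi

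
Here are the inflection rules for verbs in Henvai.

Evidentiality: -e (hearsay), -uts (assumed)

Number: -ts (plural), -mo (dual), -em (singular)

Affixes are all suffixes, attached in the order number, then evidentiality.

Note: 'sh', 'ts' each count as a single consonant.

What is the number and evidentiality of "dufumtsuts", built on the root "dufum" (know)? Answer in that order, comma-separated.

Segment: dufum-ts-uts.
number: -ts → plural.
evidentiality: -uts → assumed.

plural, assumed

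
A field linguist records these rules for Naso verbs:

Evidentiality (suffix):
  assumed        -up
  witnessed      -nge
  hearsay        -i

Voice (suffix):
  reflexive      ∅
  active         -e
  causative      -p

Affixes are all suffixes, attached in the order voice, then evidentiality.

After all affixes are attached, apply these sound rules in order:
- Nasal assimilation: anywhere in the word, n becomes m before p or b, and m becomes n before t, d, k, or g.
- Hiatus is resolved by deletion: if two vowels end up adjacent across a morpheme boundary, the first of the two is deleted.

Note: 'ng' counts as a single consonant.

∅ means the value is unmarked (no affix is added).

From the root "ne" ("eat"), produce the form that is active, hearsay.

Attach voice active -e → nee.
Attach evidentiality hearsay -i → neei.
Nasal assimilation: no change.
Apply vowel deletion: neei → ni.

ni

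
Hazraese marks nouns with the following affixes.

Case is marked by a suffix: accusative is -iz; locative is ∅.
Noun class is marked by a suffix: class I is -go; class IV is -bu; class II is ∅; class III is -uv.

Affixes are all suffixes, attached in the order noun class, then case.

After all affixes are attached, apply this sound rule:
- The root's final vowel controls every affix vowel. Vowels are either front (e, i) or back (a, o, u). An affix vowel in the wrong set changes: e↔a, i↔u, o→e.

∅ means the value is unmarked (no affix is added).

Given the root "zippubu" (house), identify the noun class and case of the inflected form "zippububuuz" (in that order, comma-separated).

Segment: zippubu-bu-iz.
noun class: -bu → class IV.
case: -iz → accusative.

class IV, accusative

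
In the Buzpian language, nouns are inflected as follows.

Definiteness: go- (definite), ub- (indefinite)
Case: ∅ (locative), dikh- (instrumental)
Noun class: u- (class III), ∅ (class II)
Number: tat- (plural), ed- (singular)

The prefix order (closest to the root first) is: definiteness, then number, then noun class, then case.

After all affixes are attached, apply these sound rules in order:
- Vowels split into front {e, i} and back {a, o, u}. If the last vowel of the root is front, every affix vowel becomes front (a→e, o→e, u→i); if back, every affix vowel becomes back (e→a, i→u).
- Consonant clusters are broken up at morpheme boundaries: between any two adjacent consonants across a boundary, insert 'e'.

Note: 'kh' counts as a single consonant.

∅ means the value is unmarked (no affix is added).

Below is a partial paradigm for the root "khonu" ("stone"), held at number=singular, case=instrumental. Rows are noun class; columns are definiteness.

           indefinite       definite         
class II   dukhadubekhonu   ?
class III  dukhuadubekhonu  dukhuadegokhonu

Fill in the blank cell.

dukhadegokhonu

Attach definiteness definite go- → gokhonu.
Attach number singular ed- → edgokhonu.
noun class = class II: zero marking, form stays edgokhonu.
Attach case instrumental dikh- → dikhedgokhonu.
Apply vowel harmony: dikhedgokhonu → dukhadgokhonu.
Apply epenthesis: dukhadgokhonu → dukhadegokhonu.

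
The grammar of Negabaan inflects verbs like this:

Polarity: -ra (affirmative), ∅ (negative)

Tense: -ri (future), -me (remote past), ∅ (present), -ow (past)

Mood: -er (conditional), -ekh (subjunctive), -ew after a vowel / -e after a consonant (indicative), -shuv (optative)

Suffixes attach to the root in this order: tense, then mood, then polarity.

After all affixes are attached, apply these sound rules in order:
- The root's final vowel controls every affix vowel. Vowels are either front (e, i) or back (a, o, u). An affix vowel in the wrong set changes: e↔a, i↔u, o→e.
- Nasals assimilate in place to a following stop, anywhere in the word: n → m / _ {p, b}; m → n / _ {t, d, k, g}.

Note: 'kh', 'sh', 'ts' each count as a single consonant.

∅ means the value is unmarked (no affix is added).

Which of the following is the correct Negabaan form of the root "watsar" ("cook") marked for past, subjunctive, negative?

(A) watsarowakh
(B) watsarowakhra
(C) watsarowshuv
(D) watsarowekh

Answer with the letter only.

Attach tense past -ow → watsarow.
Attach mood subjunctive -ekh → watsarowekh.
polarity = negative: zero marking, form stays watsarowekh.
Apply vowel harmony: watsarowekh → watsarowakh.
Nasal assimilation: no change.
So the correct form is watsarowakh, option (A).
(B) watsarowakhra is wrong: it uses affirmative instead of negative for polarity.
(D) watsarowekh is wrong: it fails to apply the sound rule(s).
(C) watsarowshuv is wrong: it uses optative instead of subjunctive for mood.

A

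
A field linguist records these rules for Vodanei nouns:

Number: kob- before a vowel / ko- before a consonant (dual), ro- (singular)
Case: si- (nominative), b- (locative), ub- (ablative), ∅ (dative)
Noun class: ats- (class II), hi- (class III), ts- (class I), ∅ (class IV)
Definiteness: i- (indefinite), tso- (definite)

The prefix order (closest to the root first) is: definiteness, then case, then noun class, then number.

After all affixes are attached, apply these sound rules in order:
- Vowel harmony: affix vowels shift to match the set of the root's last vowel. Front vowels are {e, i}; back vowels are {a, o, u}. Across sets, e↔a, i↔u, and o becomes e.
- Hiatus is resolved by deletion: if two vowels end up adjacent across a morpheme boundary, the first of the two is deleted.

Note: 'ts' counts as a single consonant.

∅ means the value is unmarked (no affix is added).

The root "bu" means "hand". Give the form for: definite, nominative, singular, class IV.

rosutsobu

Attach definiteness definite tso- → tsobu.
Attach case nominative si- → sitsobu.
noun class = class IV: zero marking, form stays sitsobu.
Attach number singular ro- → rositsobu.
Apply vowel harmony: rositsobu → rosutsobu.
Vowel deletion: no change.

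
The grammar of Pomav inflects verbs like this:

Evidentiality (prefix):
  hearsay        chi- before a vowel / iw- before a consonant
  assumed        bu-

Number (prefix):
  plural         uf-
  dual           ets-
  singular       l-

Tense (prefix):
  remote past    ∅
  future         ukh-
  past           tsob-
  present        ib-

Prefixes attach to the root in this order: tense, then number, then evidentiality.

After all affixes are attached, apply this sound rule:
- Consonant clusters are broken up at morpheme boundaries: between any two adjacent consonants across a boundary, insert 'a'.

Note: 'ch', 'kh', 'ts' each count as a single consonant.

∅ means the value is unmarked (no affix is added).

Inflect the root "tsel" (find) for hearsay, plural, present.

Attach tense present ib- → ibtsel.
Attach number plural uf- → ufibtsel.
Attach evidentiality hearsay chi- (before vowel 'u') → chiufibtsel.
Apply epenthesis: chiufibtsel → chiufibatsel.

chiufibatsel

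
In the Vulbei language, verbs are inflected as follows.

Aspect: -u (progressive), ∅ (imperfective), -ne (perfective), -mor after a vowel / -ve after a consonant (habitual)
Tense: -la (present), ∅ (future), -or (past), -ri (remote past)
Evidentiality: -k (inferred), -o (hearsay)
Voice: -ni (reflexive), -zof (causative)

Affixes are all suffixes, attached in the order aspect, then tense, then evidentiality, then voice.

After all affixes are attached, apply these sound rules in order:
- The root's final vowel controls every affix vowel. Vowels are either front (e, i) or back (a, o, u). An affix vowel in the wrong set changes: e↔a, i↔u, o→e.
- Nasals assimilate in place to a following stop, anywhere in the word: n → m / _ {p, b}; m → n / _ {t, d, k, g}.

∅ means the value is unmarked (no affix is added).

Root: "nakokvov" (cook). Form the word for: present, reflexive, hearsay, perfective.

Attach aspect perfective -ne → nakokvovne.
Attach tense present -la → nakokvovnela.
Attach evidentiality hearsay -o → nakokvovnelao.
Attach voice reflexive -ni → nakokvovnelaoni.
Apply vowel harmony: nakokvovnelaoni → nakokvovnalaonu.
Nasal assimilation: no change.

nakokvovnalaonu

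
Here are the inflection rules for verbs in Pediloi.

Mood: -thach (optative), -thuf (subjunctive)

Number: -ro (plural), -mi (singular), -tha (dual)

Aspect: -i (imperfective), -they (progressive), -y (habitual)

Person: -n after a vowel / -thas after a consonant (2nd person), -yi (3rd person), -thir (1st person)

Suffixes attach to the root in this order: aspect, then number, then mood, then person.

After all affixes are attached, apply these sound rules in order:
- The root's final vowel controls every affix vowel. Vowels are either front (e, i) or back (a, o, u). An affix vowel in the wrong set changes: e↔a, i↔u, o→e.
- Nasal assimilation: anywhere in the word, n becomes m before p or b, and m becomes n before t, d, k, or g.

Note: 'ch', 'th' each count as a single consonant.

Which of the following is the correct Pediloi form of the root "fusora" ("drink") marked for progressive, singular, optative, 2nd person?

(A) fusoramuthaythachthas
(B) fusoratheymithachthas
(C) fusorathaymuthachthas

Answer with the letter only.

Attach aspect progressive -they → fusorathey.
Attach number singular -mi → fusoratheymi.
Attach mood optative -thach → fusoratheymithach.
Attach person 2nd person -thas (after consonant 'ch') → fusoratheymithachthas.
Apply vowel harmony: fusoratheymithachthas → fusorathaymuthachthas.
Nasal assimilation: no change.
So the correct form is fusorathaymuthachthas, option (C).
(A) fusoramuthaythachthas is wrong: it has the affixes in the wrong order.
(B) fusoratheymithachthas is wrong: it fails to apply the sound rule(s).

C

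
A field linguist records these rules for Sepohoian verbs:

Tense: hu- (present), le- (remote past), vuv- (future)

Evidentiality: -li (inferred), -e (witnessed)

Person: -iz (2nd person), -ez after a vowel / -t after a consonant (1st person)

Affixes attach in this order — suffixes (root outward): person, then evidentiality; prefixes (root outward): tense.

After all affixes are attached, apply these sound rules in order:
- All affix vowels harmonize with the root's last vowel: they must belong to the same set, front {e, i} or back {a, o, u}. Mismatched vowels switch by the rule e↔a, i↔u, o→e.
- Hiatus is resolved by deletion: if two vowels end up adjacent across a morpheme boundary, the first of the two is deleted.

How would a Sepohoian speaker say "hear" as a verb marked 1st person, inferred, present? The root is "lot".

Attach tense present hu- → hulot.
Attach person 1st person -t (after consonant 't') → hulott.
Attach evidentiality inferred -li → hulottli.
Apply vowel harmony: hulottli → hulottlu.
Vowel deletion: no change.

hulottlu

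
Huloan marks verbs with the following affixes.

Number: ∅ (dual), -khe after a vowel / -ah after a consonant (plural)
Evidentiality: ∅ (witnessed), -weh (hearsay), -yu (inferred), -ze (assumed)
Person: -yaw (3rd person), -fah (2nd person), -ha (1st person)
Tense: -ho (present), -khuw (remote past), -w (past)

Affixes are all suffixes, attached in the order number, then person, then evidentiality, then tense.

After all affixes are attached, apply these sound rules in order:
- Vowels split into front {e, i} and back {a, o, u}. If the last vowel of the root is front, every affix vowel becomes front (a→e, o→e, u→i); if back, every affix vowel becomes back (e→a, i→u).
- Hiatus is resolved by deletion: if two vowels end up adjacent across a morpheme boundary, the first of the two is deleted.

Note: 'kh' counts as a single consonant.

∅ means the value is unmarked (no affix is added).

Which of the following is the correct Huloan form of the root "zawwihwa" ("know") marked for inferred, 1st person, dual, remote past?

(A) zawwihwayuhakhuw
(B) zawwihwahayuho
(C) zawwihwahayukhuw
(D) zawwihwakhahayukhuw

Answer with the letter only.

number = dual: zero marking, form stays zawwihwa.
Attach person 1st person -ha → zawwihwaha.
Attach evidentiality inferred -yu → zawwihwahayu.
Attach tense remote past -khuw → zawwihwahayukhuw.
Vowel harmony: no change.
Vowel deletion: no change.
So the correct form is zawwihwahayukhuw, option (C).
(A) zawwihwayuhakhuw is wrong: it has the affixes in the wrong order.
(D) zawwihwakhahayukhuw is wrong: it uses plural instead of dual for number.
(B) zawwihwahayuho is wrong: it uses present instead of remote past for tense.

C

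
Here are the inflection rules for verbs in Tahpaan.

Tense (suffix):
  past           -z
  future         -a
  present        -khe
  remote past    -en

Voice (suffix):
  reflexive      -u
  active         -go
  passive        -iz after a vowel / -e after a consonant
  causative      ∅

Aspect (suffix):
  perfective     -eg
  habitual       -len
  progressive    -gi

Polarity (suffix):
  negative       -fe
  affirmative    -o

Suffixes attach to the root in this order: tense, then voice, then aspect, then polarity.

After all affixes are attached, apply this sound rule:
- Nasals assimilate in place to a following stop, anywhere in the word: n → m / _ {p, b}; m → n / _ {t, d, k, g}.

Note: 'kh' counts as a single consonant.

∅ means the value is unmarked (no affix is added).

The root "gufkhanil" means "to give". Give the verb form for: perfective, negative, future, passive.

gufkhanilaizegfe

Attach tense future -a → gufkhanila.
Attach voice passive -iz (after vowel 'a') → gufkhanilaiz.
Attach aspect perfective -eg → gufkhanilaizeg.
Attach polarity negative -fe → gufkhanilaizegfe.
Nasal assimilation: no change.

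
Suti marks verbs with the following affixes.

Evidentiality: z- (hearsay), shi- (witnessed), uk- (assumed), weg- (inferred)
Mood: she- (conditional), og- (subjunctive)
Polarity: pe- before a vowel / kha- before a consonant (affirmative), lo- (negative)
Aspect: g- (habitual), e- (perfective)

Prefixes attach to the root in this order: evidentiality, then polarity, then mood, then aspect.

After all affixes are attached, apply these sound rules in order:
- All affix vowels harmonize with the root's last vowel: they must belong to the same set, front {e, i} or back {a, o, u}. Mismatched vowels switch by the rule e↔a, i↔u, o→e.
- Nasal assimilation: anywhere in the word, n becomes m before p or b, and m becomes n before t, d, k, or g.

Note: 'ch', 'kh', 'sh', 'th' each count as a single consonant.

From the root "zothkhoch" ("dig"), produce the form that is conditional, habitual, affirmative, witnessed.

gshakhashuzothkhoch

Attach evidentiality witnessed shi- → shizothkhoch.
Attach polarity affirmative kha- (before consonant 'sh') → khashizothkhoch.
Attach mood conditional she- → shekhashizothkhoch.
Attach aspect habitual g- → gshekhashizothkhoch.
Apply vowel harmony: gshekhashizothkhoch → gshakhashuzothkhoch.
Nasal assimilation: no change.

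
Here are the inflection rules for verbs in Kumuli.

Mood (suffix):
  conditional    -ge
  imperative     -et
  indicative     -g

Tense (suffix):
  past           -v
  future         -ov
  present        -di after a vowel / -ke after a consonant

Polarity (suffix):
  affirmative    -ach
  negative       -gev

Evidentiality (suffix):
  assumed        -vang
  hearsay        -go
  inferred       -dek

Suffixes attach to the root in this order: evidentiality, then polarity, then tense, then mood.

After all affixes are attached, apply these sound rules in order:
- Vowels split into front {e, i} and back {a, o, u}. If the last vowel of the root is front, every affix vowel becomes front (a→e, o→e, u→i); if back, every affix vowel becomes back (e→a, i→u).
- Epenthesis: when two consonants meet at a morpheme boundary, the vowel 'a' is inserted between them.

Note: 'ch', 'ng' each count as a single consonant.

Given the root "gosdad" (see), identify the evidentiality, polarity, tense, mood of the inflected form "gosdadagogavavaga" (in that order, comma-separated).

hearsay, negative, past, conditional

Segment: gosdad-go-gev-v-ge.
evidentiality: -go → hearsay.
polarity: -gev → negative.
tense: -v → past.
mood: -ge → conditional.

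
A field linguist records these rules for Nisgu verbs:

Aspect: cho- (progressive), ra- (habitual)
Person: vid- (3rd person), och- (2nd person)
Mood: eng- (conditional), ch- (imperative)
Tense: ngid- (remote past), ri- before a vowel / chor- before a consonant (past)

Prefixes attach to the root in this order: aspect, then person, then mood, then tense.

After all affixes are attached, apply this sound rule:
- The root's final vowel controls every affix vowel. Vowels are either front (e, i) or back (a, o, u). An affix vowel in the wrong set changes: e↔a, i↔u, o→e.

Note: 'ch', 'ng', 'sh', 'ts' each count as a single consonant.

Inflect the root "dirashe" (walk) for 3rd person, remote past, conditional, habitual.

ngidengvidredirashe

Attach aspect habitual ra- → radirashe.
Attach person 3rd person vid- → vidradirashe.
Attach mood conditional eng- → engvidradirashe.
Attach tense remote past ngid- → ngidengvidradirashe.
Apply vowel harmony: ngidengvidradirashe → ngidengvidredirashe.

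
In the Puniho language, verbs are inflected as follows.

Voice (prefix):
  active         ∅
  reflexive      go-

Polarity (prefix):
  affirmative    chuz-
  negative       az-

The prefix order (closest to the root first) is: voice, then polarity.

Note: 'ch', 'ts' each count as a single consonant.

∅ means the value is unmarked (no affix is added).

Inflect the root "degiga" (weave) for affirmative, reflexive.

chuzgodegiga

Attach voice reflexive go- → godegiga.
Attach polarity affirmative chuz- → chuzgodegiga.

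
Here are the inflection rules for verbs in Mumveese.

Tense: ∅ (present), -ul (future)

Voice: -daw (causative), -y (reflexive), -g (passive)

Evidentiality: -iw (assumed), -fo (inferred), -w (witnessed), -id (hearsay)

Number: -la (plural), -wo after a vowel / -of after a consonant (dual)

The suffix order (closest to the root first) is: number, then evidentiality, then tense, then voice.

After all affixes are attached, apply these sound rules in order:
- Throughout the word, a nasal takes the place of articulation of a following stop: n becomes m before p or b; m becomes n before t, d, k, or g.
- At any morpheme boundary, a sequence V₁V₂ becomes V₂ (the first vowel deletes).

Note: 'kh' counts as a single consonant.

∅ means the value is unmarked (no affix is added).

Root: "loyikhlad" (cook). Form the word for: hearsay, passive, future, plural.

loyikhladlidulg

Attach number plural -la → loyikhladla.
Attach evidentiality hearsay -id → loyikhladlaid.
Attach tense future -ul → loyikhladlaidul.
Attach voice passive -g → loyikhladlaidulg.
Nasal assimilation: no change.
Apply vowel deletion: loyikhladlaidulg → loyikhladlidulg.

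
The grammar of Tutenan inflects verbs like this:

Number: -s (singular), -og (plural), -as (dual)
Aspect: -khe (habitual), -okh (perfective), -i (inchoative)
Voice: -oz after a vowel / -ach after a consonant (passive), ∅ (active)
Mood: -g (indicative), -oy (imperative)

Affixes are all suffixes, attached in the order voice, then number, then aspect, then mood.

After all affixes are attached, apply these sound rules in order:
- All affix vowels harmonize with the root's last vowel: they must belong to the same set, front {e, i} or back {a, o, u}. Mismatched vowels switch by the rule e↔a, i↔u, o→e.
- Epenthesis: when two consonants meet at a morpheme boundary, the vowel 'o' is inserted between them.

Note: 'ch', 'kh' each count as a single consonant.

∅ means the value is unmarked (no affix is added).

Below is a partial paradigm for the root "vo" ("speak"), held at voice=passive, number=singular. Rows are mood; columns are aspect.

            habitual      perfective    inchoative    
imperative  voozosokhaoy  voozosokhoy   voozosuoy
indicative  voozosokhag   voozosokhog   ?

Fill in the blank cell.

Attach voice passive -oz (after vowel 'o') → vooz.
Attach number singular -s → voozs.
Attach aspect inchoative -i → voozsi.
Attach mood indicative -g → voozsig.
Apply vowel harmony: voozsig → voozsug.
Apply epenthesis: voozsug → voozosug.

voozosug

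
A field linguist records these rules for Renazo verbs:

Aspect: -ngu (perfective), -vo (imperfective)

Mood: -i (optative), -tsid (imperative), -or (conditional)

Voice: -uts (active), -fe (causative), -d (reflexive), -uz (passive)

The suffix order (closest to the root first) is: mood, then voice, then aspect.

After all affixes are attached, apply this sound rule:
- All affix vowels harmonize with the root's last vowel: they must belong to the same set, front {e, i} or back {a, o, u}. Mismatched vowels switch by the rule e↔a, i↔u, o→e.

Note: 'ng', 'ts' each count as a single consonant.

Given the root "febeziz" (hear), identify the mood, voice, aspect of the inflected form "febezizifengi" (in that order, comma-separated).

optative, causative, perfective

Segment: febeziz-i-fe-ngu.
mood: -i → optative.
voice: -fe → causative.
aspect: -ngu → perfective.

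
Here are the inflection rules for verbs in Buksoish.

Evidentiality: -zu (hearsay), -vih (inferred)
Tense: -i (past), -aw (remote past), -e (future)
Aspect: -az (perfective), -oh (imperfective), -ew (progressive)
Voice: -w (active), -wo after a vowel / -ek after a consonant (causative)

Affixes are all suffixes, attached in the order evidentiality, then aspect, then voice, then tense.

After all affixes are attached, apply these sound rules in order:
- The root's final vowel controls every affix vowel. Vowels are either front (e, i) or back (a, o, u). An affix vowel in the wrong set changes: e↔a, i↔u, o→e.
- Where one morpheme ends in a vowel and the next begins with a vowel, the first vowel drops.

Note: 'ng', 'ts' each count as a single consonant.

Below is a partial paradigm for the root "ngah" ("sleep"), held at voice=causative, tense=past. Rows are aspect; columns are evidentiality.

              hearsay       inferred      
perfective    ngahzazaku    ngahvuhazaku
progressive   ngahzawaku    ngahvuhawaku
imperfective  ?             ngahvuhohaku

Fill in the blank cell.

Attach evidentiality hearsay -zu → ngahzu.
Attach aspect imperfective -oh → ngahzuoh.
Attach voice causative -ek (after consonant 'h') → ngahzuohek.
Attach tense past -i → ngahzuoheki.
Apply vowel harmony: ngahzuoheki → ngahzuohaku.
Apply vowel deletion: ngahzuohaku → ngahzohaku.

ngahzohaku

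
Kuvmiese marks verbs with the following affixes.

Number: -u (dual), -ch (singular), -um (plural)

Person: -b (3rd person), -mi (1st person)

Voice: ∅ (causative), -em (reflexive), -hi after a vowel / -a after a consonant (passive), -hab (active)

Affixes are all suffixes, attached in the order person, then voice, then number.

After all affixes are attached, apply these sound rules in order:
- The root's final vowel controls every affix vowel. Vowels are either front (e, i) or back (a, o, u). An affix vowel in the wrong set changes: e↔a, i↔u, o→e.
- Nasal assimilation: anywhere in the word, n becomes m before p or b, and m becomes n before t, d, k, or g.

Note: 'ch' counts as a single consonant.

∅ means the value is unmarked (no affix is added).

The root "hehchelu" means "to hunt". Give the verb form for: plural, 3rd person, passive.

hehchelubaum

Attach person 3rd person -b → hehchelub.
Attach voice passive -a (after consonant 'b') → hehcheluba.
Attach number plural -um → hehchelubaum.
Vowel harmony: no change.
Nasal assimilation: no change.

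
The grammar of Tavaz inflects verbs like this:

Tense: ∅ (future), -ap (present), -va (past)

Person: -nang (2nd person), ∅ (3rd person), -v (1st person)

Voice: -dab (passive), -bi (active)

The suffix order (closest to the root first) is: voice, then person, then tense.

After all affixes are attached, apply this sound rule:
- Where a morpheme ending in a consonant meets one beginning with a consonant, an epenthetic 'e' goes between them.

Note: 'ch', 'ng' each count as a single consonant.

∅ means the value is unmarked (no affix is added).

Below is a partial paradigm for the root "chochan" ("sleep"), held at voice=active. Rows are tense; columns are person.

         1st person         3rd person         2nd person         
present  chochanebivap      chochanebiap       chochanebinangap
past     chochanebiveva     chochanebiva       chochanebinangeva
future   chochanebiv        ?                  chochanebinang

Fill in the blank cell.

Attach voice active -bi → chochanbi.
person = 3rd person: zero marking, form stays chochanbi.
tense = future: zero marking, form stays chochanbi.
Apply epenthesis: chochanbi → chochanebi.

chochanebi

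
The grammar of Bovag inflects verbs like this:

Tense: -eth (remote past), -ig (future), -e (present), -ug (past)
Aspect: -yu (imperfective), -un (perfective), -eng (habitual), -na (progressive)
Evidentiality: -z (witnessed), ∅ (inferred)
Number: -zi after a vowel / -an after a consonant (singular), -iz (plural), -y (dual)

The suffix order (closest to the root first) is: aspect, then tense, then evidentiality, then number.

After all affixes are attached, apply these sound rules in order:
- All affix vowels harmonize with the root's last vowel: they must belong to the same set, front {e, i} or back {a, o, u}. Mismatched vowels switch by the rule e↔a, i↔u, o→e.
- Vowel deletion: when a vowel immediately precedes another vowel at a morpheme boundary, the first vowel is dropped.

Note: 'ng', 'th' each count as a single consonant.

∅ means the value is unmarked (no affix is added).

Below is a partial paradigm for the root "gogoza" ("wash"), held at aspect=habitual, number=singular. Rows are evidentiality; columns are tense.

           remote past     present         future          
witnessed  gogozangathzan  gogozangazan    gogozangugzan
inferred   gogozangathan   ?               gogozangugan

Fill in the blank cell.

gogozangazu

Attach aspect habitual -eng → gogozaeng.
Attach tense present -e → gogozaenge.
evidentiality = inferred: zero marking, form stays gogozaenge.
Attach number singular -zi (after vowel 'e') → gogozaengezi.
Apply vowel harmony: gogozaengezi → gogozaangazu.
Apply vowel deletion: gogozaangazu → gogozangazu.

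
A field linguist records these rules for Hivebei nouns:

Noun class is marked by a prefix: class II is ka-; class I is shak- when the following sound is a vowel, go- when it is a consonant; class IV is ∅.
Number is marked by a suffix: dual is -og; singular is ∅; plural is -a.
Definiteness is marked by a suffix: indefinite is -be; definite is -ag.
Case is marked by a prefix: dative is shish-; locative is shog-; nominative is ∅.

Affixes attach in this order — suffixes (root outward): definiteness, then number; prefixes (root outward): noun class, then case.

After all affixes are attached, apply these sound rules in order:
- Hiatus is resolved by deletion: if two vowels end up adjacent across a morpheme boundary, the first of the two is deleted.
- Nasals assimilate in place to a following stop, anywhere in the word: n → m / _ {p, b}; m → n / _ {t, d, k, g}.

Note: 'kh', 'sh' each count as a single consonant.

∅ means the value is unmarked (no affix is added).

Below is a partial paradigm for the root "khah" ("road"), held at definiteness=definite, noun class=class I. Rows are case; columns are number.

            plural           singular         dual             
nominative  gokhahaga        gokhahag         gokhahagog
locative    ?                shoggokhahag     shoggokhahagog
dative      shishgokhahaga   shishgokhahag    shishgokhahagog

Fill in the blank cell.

Attach definiteness definite -ag → khahag.
Attach number plural -a → khahaga.
Attach noun class class I go- (before consonant 'kh') → gokhahaga.
Attach case locative shog- → shoggokhahaga.
Vowel deletion: no change.
Nasal assimilation: no change.

shoggokhahaga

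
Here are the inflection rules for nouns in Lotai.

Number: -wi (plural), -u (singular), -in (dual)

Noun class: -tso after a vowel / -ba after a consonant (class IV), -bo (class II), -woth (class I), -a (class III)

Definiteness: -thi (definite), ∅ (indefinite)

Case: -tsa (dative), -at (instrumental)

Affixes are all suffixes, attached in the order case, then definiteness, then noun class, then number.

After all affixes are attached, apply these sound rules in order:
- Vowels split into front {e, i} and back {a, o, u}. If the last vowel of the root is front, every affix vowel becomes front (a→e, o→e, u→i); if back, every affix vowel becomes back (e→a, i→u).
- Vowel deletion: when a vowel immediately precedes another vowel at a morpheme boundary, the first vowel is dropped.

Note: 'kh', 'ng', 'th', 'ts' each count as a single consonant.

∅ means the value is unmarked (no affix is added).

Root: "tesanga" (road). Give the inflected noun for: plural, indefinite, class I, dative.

tesangatsawothwu

Attach case dative -tsa → tesangatsa.
definiteness = indefinite: zero marking, form stays tesangatsa.
Attach noun class class I -woth → tesangatsawoth.
Attach number plural -wi → tesangatsawothwi.
Apply vowel harmony: tesangatsawothwi → tesangatsawothwu.
Vowel deletion: no change.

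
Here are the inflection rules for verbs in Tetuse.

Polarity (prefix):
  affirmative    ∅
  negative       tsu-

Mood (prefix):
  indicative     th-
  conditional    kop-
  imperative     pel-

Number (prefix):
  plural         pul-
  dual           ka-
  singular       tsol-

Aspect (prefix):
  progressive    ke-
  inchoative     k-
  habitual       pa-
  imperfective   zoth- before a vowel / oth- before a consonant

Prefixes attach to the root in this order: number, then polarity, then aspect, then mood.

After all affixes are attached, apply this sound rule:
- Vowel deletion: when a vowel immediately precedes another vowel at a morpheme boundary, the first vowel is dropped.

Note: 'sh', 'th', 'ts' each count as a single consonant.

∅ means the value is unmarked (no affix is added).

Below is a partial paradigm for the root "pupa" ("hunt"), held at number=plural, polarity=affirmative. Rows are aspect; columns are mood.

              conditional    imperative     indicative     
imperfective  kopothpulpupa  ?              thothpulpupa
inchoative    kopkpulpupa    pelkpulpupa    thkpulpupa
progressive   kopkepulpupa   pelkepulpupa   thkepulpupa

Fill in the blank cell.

pelothpulpupa

Attach number plural pul- → pulpupa.
polarity = affirmative: zero marking, form stays pulpupa.
Attach aspect imperfective oth- (before consonant 'p') → othpulpupa.
Attach mood imperative pel- → pelothpulpupa.
Vowel deletion: no change.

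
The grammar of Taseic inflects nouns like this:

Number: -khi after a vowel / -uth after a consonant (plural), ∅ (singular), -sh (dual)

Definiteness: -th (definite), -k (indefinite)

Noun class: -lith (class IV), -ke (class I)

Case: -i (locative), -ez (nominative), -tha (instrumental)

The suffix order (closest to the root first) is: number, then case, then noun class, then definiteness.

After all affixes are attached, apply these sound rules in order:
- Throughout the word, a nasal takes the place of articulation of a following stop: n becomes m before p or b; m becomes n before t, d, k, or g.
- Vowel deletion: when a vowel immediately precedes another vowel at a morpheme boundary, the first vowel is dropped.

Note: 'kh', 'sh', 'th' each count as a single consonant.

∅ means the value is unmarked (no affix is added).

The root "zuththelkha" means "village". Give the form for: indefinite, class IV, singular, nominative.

zuththelkhezlithk

number = singular: zero marking, form stays zuththelkha.
Attach case nominative -ez → zuththelkhaez.
Attach noun class class IV -lith → zuththelkhaezlith.
Attach definiteness indefinite -k → zuththelkhaezlithk.
Nasal assimilation: no change.
Apply vowel deletion: zuththelkhaezlithk → zuththelkhezlithk.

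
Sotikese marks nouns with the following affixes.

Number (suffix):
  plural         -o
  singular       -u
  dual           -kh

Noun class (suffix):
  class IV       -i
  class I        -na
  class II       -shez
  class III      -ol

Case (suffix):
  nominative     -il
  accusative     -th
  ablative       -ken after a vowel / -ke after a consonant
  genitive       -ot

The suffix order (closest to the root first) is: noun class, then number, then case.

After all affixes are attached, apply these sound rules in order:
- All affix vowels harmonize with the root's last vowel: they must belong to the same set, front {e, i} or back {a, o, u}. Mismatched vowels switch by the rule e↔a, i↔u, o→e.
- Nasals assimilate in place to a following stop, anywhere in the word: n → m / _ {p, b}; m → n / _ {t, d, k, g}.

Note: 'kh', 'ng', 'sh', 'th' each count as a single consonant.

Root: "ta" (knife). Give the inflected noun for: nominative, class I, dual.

tanakhul

Attach noun class class I -na → tana.
Attach number dual -kh → tanakh.
Attach case nominative -il → tanakhil.
Apply vowel harmony: tanakhil → tanakhul.
Nasal assimilation: no change.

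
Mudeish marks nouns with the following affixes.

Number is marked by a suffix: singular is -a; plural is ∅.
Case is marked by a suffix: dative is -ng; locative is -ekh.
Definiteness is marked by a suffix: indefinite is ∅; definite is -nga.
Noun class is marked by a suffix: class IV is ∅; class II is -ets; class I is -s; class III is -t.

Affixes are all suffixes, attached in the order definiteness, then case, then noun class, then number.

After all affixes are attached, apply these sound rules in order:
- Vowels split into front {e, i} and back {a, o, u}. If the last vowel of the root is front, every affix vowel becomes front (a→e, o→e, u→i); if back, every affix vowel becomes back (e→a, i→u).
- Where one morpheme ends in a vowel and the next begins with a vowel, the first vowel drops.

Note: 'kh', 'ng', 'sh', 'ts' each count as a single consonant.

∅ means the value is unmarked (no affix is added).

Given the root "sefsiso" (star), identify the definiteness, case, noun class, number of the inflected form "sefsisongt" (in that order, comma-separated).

indefinite, dative, class III, plural

Segment: sefsiso-ng-t.
definiteness: ∅ → indefinite.
case: -ng → dative.
noun class: -t → class III.
number: ∅ → plural.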